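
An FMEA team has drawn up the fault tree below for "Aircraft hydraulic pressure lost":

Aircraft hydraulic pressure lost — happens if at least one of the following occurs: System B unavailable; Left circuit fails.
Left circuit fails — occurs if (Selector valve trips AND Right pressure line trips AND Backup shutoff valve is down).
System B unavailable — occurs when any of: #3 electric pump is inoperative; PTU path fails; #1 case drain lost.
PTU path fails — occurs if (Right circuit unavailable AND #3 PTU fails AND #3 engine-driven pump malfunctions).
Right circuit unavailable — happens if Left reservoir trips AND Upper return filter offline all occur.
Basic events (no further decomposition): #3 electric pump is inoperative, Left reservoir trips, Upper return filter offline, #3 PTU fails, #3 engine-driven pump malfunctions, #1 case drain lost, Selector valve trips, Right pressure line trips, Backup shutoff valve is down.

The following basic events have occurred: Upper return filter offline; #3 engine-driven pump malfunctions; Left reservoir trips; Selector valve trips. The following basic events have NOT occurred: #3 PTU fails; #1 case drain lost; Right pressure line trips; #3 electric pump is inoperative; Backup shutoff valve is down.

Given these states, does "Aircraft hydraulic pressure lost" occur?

No

Right circuit unavailable [AND]: Left reservoir trips=occurs, Upper return filter offline=occurs → all inputs occur → occurs.
PTU path fails [AND]: Right circuit unavailable=occurs, #3 PTU fails=not, #3 engine-driven pump malfunctions=occurs → not all inputs occur → does not occur.
System B unavailable [OR]: #3 electric pump is inoperative=not, PTU path fails=not, #1 case drain lost=not → no input occurs → does not occur.
Left circuit fails [AND]: Selector valve trips=occurs, Right pressure line trips=not, Backup shutoff valve is down=not → not all inputs occur → does not occur.
Aircraft hydraulic pressure lost [OR]: System B unavailable=not, Left circuit fails=not → no input occurs → does not occur.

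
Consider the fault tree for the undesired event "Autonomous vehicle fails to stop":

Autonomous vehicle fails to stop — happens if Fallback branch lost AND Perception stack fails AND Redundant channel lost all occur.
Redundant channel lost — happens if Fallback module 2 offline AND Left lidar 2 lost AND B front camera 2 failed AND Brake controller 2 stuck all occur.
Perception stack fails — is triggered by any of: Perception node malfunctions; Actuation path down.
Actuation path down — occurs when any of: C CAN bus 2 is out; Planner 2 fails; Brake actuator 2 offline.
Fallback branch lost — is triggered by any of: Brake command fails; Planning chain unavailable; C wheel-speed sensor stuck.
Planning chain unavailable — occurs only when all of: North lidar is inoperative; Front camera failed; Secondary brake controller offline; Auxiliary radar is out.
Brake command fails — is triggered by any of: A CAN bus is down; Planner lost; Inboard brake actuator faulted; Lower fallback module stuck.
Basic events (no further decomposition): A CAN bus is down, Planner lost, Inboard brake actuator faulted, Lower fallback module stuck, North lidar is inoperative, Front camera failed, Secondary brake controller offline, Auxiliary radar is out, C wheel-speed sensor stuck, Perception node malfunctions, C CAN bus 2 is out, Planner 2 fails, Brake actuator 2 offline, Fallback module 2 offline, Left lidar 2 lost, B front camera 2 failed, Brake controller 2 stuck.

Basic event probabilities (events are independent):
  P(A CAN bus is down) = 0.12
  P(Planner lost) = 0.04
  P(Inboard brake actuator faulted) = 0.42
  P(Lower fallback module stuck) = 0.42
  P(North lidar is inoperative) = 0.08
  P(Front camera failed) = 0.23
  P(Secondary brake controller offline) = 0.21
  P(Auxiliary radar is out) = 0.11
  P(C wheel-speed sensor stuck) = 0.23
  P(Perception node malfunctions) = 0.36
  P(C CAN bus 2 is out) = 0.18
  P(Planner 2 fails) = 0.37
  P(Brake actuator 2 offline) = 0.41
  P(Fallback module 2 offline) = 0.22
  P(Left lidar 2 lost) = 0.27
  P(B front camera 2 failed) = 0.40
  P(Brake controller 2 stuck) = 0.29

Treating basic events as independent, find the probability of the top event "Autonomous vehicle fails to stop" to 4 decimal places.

0.0043

P(Brake command fails) [OR] = 1 − (1−0.12) × (1−0.04) × (1−0.42) × (1−0.42) = 0.715809
P(Planning chain unavailable) [AND] = 0.08 × 0.23 × 0.21 × 0.11 = 0.000425
P(Fallback branch lost) [OR] = 1 − (1−0.715809) × (1−0.000425) × (1−0.23) = 0.781266
P(Actuation path down) [OR] = 1 − (1−0.18) × (1−0.37) × (1−0.41) = 0.695206
P(Perception stack fails) [OR] = 1 − (1−0.36) × (1−0.695206) = 0.804932
P(Redundant channel lost) [AND] = 0.22 × 0.27 × 0.40 × 0.29 = 0.006890
P(Autonomous vehicle fails to stop) [AND] = 0.781266 × 0.804932 × 0.006890 = 0.004333
Rounded to 4 decimal places: P(Autonomous vehicle fails to stop) ≈ 0.0043.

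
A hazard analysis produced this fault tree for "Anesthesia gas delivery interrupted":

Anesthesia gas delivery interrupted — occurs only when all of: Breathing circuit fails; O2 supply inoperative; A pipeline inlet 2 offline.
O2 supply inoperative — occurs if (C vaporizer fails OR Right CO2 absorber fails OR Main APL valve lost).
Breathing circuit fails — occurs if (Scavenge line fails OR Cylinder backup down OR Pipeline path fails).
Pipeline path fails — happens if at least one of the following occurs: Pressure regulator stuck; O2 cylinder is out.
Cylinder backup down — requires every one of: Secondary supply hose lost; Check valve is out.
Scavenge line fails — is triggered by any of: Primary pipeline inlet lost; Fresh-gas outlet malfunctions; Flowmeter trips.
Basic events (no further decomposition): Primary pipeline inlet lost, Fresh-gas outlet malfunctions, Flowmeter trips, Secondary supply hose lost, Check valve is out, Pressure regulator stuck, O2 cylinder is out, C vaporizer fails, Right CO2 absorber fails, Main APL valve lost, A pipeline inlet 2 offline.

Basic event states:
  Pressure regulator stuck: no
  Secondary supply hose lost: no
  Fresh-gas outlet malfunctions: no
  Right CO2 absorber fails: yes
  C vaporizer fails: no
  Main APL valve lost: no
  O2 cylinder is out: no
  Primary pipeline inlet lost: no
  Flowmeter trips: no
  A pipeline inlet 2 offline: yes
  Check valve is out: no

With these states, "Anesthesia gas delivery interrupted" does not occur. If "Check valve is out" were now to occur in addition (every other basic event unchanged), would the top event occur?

No

Counterfactual: set "Check valve is out" to occurred.
Scavenge line fails [OR]: Primary pipeline inlet lost=not, Fresh-gas outlet malfunctions=not, Flowmeter trips=not → no input occurs → does not occur.
Cylinder backup down [AND]: Secondary supply hose lost=not, Check valve is out=occurs → not all inputs occur → does not occur.
Pipeline path fails [OR]: Pressure regulator stuck=not, O2 cylinder is out=not → no input occurs → does not occur.
Breathing circuit fails [OR]: Scavenge line fails=not, Cylinder backup down=not, Pipeline path fails=not → no input occurs → does not occur.
O2 supply inoperative [OR]: C vaporizer fails=not, Right CO2 absorber fails=occurs, Main APL valve lost=not → at least one input occurs → occurs.
Anesthesia gas delivery interrupted [AND]: Breathing circuit fails=not, O2 supply inoperative=occurs, A pipeline inlet 2 offline=occurs → not all inputs occur → does not occur.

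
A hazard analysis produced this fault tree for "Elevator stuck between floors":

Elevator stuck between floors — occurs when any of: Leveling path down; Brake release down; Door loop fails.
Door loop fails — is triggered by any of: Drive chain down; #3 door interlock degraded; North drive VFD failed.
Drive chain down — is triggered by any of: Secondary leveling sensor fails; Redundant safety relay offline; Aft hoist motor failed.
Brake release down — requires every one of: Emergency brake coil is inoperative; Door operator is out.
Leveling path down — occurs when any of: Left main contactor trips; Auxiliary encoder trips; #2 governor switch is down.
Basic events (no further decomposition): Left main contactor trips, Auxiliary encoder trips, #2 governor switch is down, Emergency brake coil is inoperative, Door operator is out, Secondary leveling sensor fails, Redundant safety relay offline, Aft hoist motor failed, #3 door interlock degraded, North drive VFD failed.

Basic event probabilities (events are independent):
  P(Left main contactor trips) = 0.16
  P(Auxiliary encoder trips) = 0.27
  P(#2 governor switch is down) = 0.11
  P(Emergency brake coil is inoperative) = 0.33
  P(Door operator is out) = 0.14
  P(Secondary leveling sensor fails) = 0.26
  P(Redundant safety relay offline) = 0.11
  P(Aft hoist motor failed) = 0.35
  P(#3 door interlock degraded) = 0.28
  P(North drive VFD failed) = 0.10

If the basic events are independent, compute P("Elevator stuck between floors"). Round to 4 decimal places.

0.8556

P(Leveling path down) [OR] = 1 − (1−0.16) × (1−0.27) × (1−0.11) = 0.454252
P(Brake release down) [AND] = 0.33 × 0.14 = 0.046200
P(Drive chain down) [OR] = 1 − (1−0.26) × (1−0.11) × (1−0.35) = 0.571910
P(Door loop fails) [OR] = 1 − (1−0.571910) × (1−0.28) × (1−0.10) = 0.722598
P(Elevator stuck between floors) [OR] = 1 − (1−0.454252) × (1−0.046200) × (1−0.722598) = 0.855603
Rounded to 4 decimal places: P(Elevator stuck between floors) ≈ 0.8556.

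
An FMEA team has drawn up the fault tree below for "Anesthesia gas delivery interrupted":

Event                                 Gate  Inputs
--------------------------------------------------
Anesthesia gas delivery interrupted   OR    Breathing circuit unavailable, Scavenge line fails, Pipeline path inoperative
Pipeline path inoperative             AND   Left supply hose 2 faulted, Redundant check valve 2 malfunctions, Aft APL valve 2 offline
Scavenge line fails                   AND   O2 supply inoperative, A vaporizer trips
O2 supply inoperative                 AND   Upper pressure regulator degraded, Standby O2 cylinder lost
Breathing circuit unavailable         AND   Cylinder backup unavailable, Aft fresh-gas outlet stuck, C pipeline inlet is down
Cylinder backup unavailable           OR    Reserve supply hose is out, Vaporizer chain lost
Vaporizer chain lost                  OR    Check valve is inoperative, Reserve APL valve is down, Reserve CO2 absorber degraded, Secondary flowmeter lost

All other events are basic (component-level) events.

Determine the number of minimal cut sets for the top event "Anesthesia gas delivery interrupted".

Vaporizer chain lost [OR]: union of children's cut sets → 4 cut set(s).
Cylinder backup unavailable [OR]: union of children's cut sets → 5 cut set(s).
Breathing circuit unavailable [AND]: one cut set from each child combined → 5 × 1 × 1 = 5 cut set(s).
O2 supply inoperative [AND]: one cut set from each child combined → 1 × 1 = 1 cut set(s).
Scavenge line fails [AND]: one cut set from each child combined → 1 × 1 = 1 cut set(s).
Pipeline path inoperative [AND]: one cut set from each child combined → 1 × 1 × 1 = 1 cut set(s).
Anesthesia gas delivery interrupted [OR]: union of children's cut sets → 7 cut set(s).
Minimal cut sets: {Aft fresh-gas outlet stuck, C pipeline inlet is down, Reserve supply hose is out}; {Aft fresh-gas outlet stuck, C pipeline inlet is down, Check valve is inoperative}; {Aft fresh-gas outlet stuck, C pipeline inlet is down, Reserve APL valve is down}; {Aft fresh-gas outlet stuck, C pipeline inlet is down, Reserve CO2 absorber degraded}; {Aft fresh-gas outlet stuck, C pipeline inlet is down, Secondary flowmeter lost}; {A vaporizer trips, Standby O2 cylinder lost, Upper pressure regulator degraded}; {Aft APL valve 2 offline, Left supply hose 2 faulted, Redundant check valve 2 malfunctions}.

7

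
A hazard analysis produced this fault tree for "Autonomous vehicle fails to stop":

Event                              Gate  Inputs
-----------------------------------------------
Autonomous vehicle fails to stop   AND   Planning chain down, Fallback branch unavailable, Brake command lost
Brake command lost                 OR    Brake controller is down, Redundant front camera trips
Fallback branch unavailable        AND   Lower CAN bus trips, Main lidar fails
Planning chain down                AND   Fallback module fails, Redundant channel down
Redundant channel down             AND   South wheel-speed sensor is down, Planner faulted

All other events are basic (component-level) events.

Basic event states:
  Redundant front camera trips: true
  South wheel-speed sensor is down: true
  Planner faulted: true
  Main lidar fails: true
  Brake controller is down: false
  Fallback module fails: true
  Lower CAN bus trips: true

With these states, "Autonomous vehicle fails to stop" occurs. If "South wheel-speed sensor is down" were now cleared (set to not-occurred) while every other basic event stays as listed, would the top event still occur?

No

Counterfactual: set "South wheel-speed sensor is down" to not occurred.
Redundant channel down [AND]: South wheel-speed sensor is down=not, Planner faulted=occurs → not all inputs occur → does not occur.
Planning chain down [AND]: Fallback module fails=occurs, Redundant channel down=not → not all inputs occur → does not occur.
Fallback branch unavailable [AND]: Lower CAN bus trips=occurs, Main lidar fails=occurs → all inputs occur → occurs.
Brake command lost [OR]: Brake controller is down=not, Redundant front camera trips=occurs → at least one input occurs → occurs.
Autonomous vehicle fails to stop [AND]: Planning chain down=not, Fallback branch unavailable=occurs, Brake command lost=occurs → not all inputs occur → does not occur.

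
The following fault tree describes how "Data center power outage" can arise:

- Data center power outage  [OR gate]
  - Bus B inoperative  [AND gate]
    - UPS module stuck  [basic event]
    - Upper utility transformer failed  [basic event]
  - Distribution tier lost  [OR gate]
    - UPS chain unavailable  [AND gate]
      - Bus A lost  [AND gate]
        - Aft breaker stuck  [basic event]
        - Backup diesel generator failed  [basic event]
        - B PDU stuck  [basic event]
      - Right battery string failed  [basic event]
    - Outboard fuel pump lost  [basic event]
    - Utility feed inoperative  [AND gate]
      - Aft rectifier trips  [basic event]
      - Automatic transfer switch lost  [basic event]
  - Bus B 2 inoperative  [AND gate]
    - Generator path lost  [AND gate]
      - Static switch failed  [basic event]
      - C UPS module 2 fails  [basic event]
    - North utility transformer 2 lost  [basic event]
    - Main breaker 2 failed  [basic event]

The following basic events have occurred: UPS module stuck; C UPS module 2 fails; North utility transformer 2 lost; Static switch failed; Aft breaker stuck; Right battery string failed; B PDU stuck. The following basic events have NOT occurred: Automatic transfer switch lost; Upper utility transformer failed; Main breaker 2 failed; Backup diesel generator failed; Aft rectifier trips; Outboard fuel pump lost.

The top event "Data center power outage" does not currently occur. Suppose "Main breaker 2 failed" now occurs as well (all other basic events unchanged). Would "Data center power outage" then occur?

Counterfactual: set "Main breaker 2 failed" to occurred.
Bus B inoperative [AND]: UPS module stuck=occurs, Upper utility transformer failed=not → not all inputs occur → does not occur.
Bus A lost [AND]: Aft breaker stuck=occurs, Backup diesel generator failed=not, B PDU stuck=occurs → not all inputs occur → does not occur.
UPS chain unavailable [AND]: Bus A lost=not, Right battery string failed=occurs → not all inputs occur → does not occur.
Utility feed inoperative [AND]: Aft rectifier trips=not, Automatic transfer switch lost=not → not all inputs occur → does not occur.
Distribution tier lost [OR]: UPS chain unavailable=not, Outboard fuel pump lost=not, Utility feed inoperative=not → no input occurs → does not occur.
Generator path lost [AND]: Static switch failed=occurs, C UPS module 2 fails=occurs → all inputs occur → occurs.
Bus B 2 inoperative [AND]: Generator path lost=occurs, North utility transformer 2 lost=occurs, Main breaker 2 failed=occurs → all inputs occur → occurs.
Data center power outage [OR]: Bus B inoperative=not, Distribution tier lost=not, Bus B 2 inoperative=occurs → at least one input occurs → occurs.

Yes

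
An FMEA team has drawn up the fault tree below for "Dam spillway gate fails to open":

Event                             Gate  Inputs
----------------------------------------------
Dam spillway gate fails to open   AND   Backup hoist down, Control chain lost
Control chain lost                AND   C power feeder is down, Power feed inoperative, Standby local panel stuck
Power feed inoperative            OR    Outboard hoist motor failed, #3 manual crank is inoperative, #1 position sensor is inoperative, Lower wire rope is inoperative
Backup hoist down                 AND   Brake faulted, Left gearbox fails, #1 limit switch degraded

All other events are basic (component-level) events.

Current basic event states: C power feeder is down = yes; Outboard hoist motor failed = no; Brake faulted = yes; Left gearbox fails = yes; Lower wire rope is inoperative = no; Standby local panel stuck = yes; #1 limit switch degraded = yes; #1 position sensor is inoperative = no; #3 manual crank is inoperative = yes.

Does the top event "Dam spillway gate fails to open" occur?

Yes

Backup hoist down [AND]: Brake faulted=occurs, Left gearbox fails=occurs, #1 limit switch degraded=occurs → all inputs occur → occurs.
Power feed inoperative [OR]: Outboard hoist motor failed=not, #3 manual crank is inoperative=occurs, #1 position sensor is inoperative=not, Lower wire rope is inoperative=not → at least one input occurs → occurs.
Control chain lost [AND]: C power feeder is down=occurs, Power feed inoperative=occurs, Standby local panel stuck=occurs → all inputs occur → occurs.
Dam spillway gate fails to open [AND]: Backup hoist down=occurs, Control chain lost=occurs → all inputs occur → occurs.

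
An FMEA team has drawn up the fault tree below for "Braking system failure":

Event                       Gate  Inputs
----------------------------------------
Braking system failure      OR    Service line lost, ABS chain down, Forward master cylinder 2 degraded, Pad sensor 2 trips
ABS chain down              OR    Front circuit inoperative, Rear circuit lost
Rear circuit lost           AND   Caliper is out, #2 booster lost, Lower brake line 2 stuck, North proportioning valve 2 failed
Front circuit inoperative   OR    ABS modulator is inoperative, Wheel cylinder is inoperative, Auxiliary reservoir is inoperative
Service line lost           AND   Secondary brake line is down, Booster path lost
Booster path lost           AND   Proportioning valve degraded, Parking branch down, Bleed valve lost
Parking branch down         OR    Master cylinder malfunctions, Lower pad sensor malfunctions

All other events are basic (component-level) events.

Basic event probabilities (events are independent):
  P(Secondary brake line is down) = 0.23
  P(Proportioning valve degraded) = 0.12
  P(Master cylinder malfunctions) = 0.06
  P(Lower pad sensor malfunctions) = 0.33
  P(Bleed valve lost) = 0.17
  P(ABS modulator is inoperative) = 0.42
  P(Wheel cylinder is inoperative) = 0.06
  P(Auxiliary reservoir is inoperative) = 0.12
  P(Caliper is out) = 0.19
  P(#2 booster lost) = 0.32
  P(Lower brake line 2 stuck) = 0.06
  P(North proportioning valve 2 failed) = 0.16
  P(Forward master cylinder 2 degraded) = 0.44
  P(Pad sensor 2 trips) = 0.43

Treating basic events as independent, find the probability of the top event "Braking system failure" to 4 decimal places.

P(Parking branch down) [OR] = 1 − (1−0.06) × (1−0.33) = 0.370200
P(Booster path lost) [AND] = 0.12 × 0.370200 × 0.17 = 0.007552
P(Service line lost) [AND] = 0.23 × 0.007552 = 0.001737
P(Front circuit inoperative) [OR] = 1 − (1−0.42) × (1−0.06) × (1−0.12) = 0.520224
P(Rear circuit lost) [AND] = 0.19 × 0.32 × 0.06 × 0.16 = 0.000584
P(ABS chain down) [OR] = 1 − (1−0.520224) × (1−0.000584) = 0.520504
P(Braking system failure) [OR] = 1 − (1−0.001737) × (1−0.520504) × (1−0.44) × (1−0.43) = 0.847211
Rounded to 4 decimal places: P(Braking system failure) ≈ 0.8472.

0.8472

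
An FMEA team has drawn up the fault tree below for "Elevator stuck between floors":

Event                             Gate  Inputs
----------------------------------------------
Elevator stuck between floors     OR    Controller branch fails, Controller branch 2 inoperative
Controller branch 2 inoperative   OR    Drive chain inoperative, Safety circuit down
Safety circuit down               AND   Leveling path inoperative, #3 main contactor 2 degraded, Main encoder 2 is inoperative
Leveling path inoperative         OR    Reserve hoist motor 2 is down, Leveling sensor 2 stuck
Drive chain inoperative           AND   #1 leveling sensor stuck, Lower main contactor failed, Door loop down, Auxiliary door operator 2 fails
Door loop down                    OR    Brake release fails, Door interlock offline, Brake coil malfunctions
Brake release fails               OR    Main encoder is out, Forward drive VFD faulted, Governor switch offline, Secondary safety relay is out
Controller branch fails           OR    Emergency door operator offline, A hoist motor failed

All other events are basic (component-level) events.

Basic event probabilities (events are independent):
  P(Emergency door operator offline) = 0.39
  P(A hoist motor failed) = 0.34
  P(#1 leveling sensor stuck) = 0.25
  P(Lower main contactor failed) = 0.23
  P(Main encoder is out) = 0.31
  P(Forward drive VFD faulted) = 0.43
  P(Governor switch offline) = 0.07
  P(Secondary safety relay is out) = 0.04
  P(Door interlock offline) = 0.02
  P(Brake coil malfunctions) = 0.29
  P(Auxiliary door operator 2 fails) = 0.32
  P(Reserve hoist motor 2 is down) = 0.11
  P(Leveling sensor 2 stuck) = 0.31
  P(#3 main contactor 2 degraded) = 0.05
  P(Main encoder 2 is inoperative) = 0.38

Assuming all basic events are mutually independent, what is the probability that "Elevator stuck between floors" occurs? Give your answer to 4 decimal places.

0.6059

P(Controller branch fails) [OR] = 1 − (1−0.39) × (1−0.34) = 0.597400
P(Brake release fails) [OR] = 1 − (1−0.31) × (1−0.43) × (1−0.07) × (1−0.04) = 0.648862
P(Door loop down) [OR] = 1 − (1−0.648862) × (1−0.02) × (1−0.29) = 0.755678
P(Drive chain inoperative) [AND] = 0.25 × 0.23 × 0.755678 × 0.32 = 0.013904
P(Leveling path inoperative) [OR] = 1 − (1−0.11) × (1−0.31) = 0.385900
P(Safety circuit down) [AND] = 0.385900 × 0.05 × 0.38 = 0.007332
P(Controller branch 2 inoperative) [OR] = 1 − (1−0.013904) × (1−0.007332) = 0.021134
P(Elevator stuck between floors) [OR] = 1 − (1−0.597400) × (1−0.021134) = 0.605909
Rounded to 4 decimal places: P(Elevator stuck between floors) ≈ 0.6059.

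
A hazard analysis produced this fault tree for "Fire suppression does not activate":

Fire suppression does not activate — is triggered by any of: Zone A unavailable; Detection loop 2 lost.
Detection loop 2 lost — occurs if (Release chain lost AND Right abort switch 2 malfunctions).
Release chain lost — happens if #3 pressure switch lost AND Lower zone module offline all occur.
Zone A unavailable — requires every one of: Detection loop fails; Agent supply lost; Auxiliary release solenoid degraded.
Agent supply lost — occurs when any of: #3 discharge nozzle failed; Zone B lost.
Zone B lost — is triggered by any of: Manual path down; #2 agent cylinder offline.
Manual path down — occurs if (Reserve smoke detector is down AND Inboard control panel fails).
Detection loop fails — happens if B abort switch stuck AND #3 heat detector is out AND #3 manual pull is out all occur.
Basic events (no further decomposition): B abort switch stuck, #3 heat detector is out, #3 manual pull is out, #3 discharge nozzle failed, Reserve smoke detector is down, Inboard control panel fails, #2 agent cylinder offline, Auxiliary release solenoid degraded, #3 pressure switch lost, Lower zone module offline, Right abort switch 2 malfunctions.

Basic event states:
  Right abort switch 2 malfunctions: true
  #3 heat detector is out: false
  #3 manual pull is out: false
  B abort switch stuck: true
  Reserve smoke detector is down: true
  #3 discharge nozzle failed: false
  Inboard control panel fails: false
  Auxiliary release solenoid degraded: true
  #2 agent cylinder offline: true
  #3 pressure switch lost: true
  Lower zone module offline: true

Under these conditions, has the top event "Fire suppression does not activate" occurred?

Yes

Detection loop fails [AND]: B abort switch stuck=occurs, #3 heat detector is out=not, #3 manual pull is out=not → not all inputs occur → does not occur.
Manual path down [AND]: Reserve smoke detector is down=occurs, Inboard control panel fails=not → not all inputs occur → does not occur.
Zone B lost [OR]: Manual path down=not, #2 agent cylinder offline=occurs → at least one input occurs → occurs.
Agent supply lost [OR]: #3 discharge nozzle failed=not, Zone B lost=occurs → at least one input occurs → occurs.
Zone A unavailable [AND]: Detection loop fails=not, Agent supply lost=occurs, Auxiliary release solenoid degraded=occurs → not all inputs occur → does not occur.
Release chain lost [AND]: #3 pressure switch lost=occurs, Lower zone module offline=occurs → all inputs occur → occurs.
Detection loop 2 lost [AND]: Release chain lost=occurs, Right abort switch 2 malfunctions=occurs → all inputs occur → occurs.
Fire suppression does not activate [OR]: Zone A unavailable=not, Detection loop 2 lost=occurs → at least one input occurs → occurs.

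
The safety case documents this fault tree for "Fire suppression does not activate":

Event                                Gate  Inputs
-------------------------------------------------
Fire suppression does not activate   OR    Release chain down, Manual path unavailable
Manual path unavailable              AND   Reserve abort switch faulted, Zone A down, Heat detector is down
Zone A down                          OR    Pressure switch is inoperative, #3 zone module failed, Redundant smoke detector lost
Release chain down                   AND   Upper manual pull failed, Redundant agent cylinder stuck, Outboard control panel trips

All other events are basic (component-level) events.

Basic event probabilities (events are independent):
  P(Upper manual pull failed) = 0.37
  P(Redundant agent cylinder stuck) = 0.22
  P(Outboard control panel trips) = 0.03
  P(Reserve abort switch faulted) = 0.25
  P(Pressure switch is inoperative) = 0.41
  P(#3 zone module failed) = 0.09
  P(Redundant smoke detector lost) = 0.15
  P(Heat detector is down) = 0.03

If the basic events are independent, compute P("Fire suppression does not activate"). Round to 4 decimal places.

P(Release chain down) [AND] = 0.37 × 0.22 × 0.03 = 0.002442
P(Zone A down) [OR] = 1 − (1−0.41) × (1−0.09) × (1−0.15) = 0.543635
P(Manual path unavailable) [AND] = 0.25 × 0.543635 × 0.03 = 0.004077
P(Fire suppression does not activate) [OR] = 1 − (1−0.002442) × (1−0.004077) = 0.006509
Rounded to 4 decimal places: P(Fire suppression does not activate) ≈ 0.0065.

0.0065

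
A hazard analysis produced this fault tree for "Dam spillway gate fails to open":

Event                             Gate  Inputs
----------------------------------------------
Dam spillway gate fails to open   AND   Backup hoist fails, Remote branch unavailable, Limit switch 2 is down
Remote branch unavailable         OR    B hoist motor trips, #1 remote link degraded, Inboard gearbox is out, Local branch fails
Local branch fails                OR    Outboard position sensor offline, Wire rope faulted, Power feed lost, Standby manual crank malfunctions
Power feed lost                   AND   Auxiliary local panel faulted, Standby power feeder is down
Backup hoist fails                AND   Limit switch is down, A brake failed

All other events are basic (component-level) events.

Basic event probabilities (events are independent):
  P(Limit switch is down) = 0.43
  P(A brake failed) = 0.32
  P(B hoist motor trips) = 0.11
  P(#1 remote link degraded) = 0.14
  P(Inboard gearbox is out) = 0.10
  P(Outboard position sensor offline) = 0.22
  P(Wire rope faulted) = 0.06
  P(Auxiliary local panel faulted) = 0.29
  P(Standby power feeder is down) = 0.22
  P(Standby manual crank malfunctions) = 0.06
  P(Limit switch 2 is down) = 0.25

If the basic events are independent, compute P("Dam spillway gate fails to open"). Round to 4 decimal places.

0.0191

P(Backup hoist fails) [AND] = 0.43 × 0.32 = 0.137600
P(Power feed lost) [AND] = 0.29 × 0.22 = 0.063800
P(Local branch fails) [OR] = 1 − (1−0.22) × (1−0.06) × (1−0.063800) × (1−0.06) = 0.354763
P(Remote branch unavailable) [OR] = 1 − (1−0.11) × (1−0.14) × (1−0.10) × (1−0.354763) = 0.555522
P(Dam spillway gate fails to open) [AND] = 0.137600 × 0.555522 × 0.25 = 0.019110
Rounded to 4 decimal places: P(Dam spillway gate fails to open) ≈ 0.0191.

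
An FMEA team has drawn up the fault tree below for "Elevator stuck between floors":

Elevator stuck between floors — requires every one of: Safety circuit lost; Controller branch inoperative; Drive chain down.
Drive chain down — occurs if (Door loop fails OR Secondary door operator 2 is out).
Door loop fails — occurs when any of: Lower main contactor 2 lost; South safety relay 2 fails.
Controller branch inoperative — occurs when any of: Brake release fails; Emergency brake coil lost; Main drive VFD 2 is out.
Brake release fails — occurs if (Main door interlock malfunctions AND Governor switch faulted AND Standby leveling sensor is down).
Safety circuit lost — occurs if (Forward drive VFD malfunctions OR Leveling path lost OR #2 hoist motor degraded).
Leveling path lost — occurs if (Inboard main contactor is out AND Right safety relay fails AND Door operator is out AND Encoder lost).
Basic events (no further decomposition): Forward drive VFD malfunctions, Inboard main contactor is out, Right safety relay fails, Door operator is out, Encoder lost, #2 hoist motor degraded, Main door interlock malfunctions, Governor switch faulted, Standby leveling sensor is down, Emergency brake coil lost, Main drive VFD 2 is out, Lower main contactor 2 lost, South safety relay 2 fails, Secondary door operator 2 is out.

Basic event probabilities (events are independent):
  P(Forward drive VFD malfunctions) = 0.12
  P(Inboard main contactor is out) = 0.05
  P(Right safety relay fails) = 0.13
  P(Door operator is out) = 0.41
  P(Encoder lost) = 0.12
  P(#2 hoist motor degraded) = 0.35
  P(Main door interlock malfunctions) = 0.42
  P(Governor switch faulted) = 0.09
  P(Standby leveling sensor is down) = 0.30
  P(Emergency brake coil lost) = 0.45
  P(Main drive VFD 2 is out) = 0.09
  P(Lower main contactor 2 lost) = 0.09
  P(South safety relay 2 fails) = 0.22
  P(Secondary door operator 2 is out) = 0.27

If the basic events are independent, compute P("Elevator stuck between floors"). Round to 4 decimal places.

P(Leveling path lost) [AND] = 0.05 × 0.13 × 0.41 × 0.12 = 0.000320
P(Safety circuit lost) [OR] = 1 − (1−0.12) × (1−0.000320) × (1−0.35) = 0.428183
P(Brake release fails) [AND] = 0.42 × 0.09 × 0.30 = 0.011340
P(Controller branch inoperative) [OR] = 1 − (1−0.011340) × (1−0.45) × (1−0.09) = 0.505176
P(Door loop fails) [OR] = 1 − (1−0.09) × (1−0.22) = 0.290200
P(Drive chain down) [OR] = 1 − (1−0.290200) × (1−0.27) = 0.481846
P(Elevator stuck between floors) [AND] = 0.428183 × 0.505176 × 0.481846 = 0.104227
Rounded to 4 decimal places: P(Elevator stuck between floors) ≈ 0.1042.

0.1042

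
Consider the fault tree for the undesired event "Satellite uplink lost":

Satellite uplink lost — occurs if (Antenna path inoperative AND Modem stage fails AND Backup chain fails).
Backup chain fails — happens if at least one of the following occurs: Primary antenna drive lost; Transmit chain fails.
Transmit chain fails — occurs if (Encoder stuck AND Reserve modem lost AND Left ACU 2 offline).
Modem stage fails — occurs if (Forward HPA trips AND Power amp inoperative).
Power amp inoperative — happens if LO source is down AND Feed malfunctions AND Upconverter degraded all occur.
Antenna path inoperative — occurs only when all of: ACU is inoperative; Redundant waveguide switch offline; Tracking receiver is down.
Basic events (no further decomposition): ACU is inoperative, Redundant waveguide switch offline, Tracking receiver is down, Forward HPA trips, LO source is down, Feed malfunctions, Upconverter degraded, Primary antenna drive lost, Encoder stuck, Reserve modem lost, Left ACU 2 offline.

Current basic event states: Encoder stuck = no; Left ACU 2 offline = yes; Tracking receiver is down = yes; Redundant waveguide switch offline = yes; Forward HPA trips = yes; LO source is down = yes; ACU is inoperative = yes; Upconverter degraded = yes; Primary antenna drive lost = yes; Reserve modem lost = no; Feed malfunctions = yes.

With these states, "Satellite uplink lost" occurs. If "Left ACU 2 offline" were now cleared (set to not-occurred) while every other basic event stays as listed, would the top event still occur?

Yes

Counterfactual: set "Left ACU 2 offline" to not occurred.
Antenna path inoperative [AND]: ACU is inoperative=occurs, Redundant waveguide switch offline=occurs, Tracking receiver is down=occurs → all inputs occur → occurs.
Power amp inoperative [AND]: LO source is down=occurs, Feed malfunctions=occurs, Upconverter degraded=occurs → all inputs occur → occurs.
Modem stage fails [AND]: Forward HPA trips=occurs, Power amp inoperative=occurs → all inputs occur → occurs.
Transmit chain fails [AND]: Encoder stuck=not, Reserve modem lost=not, Left ACU 2 offline=not → not all inputs occur → does not occur.
Backup chain fails [OR]: Primary antenna drive lost=occurs, Transmit chain fails=not → at least one input occurs → occurs.
Satellite uplink lost [AND]: Antenna path inoperative=occurs, Modem stage fails=occurs, Backup chain fails=occurs → all inputs occur → occurs.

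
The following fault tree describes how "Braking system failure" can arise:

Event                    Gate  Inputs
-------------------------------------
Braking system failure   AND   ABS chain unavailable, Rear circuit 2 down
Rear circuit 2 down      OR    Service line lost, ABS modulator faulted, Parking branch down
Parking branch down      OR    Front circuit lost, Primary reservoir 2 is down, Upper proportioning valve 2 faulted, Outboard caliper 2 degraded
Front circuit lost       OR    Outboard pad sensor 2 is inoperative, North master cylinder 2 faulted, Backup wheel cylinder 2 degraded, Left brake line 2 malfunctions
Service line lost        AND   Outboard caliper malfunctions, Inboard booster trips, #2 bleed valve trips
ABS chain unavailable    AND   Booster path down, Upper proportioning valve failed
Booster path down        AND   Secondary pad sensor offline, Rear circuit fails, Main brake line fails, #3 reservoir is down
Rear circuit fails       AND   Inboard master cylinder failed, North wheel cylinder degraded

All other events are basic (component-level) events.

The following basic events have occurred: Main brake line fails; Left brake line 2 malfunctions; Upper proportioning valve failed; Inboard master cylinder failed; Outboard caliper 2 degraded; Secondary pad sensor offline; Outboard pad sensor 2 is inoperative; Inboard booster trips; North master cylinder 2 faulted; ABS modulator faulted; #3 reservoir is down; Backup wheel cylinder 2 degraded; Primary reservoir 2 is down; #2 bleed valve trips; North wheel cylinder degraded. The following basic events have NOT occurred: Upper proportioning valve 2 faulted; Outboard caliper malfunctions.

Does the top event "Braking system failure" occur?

Rear circuit fails [AND]: Inboard master cylinder failed=occurs, North wheel cylinder degraded=occurs → all inputs occur → occurs.
Booster path down [AND]: Secondary pad sensor offline=occurs, Rear circuit fails=occurs, Main brake line fails=occurs, #3 reservoir is down=occurs → all inputs occur → occurs.
ABS chain unavailable [AND]: Booster path down=occurs, Upper proportioning valve failed=occurs → all inputs occur → occurs.
Service line lost [AND]: Outboard caliper malfunctions=not, Inboard booster trips=occurs, #2 bleed valve trips=occurs → not all inputs occur → does not occur.
Front circuit lost [OR]: Outboard pad sensor 2 is inoperative=occurs, North master cylinder 2 faulted=occurs, Backup wheel cylinder 2 degraded=occurs, Left brake line 2 malfunctions=occurs → at least one input occurs → occurs.
Parking branch down [OR]: Front circuit lost=occurs, Primary reservoir 2 is down=occurs, Upper proportioning valve 2 faulted=not, Outboard caliper 2 degraded=occurs → at least one input occurs → occurs.
Rear circuit 2 down [OR]: Service line lost=not, ABS modulator faulted=occurs, Parking branch down=occurs → at least one input occurs → occurs.
Braking system failure [AND]: ABS chain unavailable=occurs, Rear circuit 2 down=occurs → all inputs occur → occurs.

Yes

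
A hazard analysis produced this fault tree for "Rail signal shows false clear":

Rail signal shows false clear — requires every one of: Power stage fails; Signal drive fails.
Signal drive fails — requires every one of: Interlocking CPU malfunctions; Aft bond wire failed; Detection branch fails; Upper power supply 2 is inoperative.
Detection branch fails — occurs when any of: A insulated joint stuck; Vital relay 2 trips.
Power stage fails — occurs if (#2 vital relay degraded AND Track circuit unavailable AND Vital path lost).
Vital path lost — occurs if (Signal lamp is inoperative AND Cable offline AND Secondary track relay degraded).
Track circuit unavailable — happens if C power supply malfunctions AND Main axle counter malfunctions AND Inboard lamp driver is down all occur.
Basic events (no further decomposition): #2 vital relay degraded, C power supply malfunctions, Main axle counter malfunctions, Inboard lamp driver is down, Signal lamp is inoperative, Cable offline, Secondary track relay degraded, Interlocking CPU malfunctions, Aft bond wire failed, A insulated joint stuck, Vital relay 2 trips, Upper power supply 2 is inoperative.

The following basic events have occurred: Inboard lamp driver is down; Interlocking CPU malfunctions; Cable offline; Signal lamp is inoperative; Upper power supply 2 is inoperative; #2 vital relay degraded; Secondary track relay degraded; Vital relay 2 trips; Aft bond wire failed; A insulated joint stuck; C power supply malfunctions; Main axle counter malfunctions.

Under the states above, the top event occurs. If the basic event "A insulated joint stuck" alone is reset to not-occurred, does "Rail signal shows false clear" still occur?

Yes

Counterfactual: set "A insulated joint stuck" to not occurred.
Track circuit unavailable [AND]: C power supply malfunctions=occurs, Main axle counter malfunctions=occurs, Inboard lamp driver is down=occurs → all inputs occur → occurs.
Vital path lost [AND]: Signal lamp is inoperative=occurs, Cable offline=occurs, Secondary track relay degraded=occurs → all inputs occur → occurs.
Power stage fails [AND]: #2 vital relay degraded=occurs, Track circuit unavailable=occurs, Vital path lost=occurs → all inputs occur → occurs.
Detection branch fails [OR]: A insulated joint stuck=not, Vital relay 2 trips=occurs → at least one input occurs → occurs.
Signal drive fails [AND]: Interlocking CPU malfunctions=occurs, Aft bond wire failed=occurs, Detection branch fails=occurs, Upper power supply 2 is inoperative=occurs → all inputs occur → occurs.
Rail signal shows false clear [AND]: Power stage fails=occurs, Signal drive fails=occurs → all inputs occur → occurs.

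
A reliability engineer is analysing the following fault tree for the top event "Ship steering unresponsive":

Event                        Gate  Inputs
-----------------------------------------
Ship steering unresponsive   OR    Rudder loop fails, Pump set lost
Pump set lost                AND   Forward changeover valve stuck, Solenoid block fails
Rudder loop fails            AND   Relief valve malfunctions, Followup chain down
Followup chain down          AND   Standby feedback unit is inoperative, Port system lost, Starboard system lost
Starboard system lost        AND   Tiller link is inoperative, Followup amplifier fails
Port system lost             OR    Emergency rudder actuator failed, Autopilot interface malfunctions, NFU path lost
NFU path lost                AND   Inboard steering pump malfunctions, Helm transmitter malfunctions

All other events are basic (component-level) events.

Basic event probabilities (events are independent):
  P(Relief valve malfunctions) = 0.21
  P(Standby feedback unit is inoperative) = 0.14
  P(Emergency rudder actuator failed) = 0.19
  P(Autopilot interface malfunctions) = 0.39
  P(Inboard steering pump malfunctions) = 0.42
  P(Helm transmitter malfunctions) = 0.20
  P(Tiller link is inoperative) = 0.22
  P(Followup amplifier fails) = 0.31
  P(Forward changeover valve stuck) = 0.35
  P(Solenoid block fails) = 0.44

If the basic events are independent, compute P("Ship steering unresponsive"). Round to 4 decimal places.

0.1549

P(NFU path lost) [AND] = 0.42 × 0.20 = 0.084000
P(Port system lost) [OR] = 1 − (1−0.19) × (1−0.39) × (1−0.084000) = 0.547404
P(Starboard system lost) [AND] = 0.22 × 0.31 = 0.068200
P(Followup chain down) [AND] = 0.14 × 0.547404 × 0.068200 = 0.005227
P(Rudder loop fails) [AND] = 0.21 × 0.005227 = 0.001098
P(Pump set lost) [AND] = 0.35 × 0.44 = 0.154000
P(Ship steering unresponsive) [OR] = 1 − (1−0.001098) × (1−0.154000) = 0.154929
Rounded to 4 decimal places: P(Ship steering unresponsive) ≈ 0.1549.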